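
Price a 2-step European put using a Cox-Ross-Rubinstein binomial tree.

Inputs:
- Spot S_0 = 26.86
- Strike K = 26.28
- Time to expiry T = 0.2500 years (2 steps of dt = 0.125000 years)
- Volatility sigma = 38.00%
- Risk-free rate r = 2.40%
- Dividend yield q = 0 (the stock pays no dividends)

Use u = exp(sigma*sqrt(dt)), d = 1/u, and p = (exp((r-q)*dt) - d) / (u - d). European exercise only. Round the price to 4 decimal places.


dt = T/N = 0.125000
u = exp(sigma*sqrt(dt)) = 1.143793; d = 1/u = 0.874284
p = (exp((r-q)*dt) - d) / (u - d) = 0.477611
Discount per step: exp(-r*dt) = 0.997004
Stock lattice S(k, i) with i counting down-moves:
  k=0: S(0,0) = 26.8600
  k=1: S(1,0) = 30.7223; S(1,1) = 23.4833
  k=2: S(2,0) = 35.1400; S(2,1) = 26.8600; S(2,2) = 20.5310
Terminal payoffs V(N, i) = max(K - S_T, 0):
  V(2,0) = 0.000000; V(2,1) = 0.000000; V(2,2) = 5.748966
Backward induction: V(k, i) = exp(-r*dt) * [p * V(k+1, i) + (1-p) * V(k+1, i+1)].
  V(1,0) = exp(-r*dt) * [p*0.000000 + (1-p)*0.000000] = 0.000000
  V(1,1) = exp(-r*dt) * [p*0.000000 + (1-p)*5.748966] = 2.994201
  V(0,0) = exp(-r*dt) * [p*0.000000 + (1-p)*2.994201] = 1.559453

Answer: Price = V(0,0) = 1.5595


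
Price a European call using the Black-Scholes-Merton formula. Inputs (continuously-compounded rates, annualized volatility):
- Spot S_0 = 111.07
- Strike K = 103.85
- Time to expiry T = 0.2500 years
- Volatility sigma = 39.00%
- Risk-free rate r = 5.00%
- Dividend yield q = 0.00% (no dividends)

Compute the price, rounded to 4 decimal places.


d1 = (ln(S/K) + (r - q + 0.5*sigma^2) * T) / (sigma * sqrt(T)) = 0.50628504
d2 = d1 - sigma * sqrt(T) = 0.31128504
exp(-rT) = 0.98757780; exp(-qT) = 1.00000000
C = S_0 * exp(-qT) * N(d1) - K * exp(-rT) * N(d2)
N(d1) = 0.69367172; N(d2) = 0.62220803
C = 111.0700 * 1.00000000 * 0.69367172 - 103.8500 * 0.98757780 * 0.62220803 = 13.2325

Answer: Price = 13.2325


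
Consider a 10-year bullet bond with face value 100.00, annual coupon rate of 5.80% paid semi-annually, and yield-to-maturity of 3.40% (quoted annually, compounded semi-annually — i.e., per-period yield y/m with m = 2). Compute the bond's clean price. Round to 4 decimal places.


Coupon per period c = face * coupon_rate / m = 2.900000
Periods per year m = 2; per-period yield y/m = 0.017000
Number of cashflows N = 20
Cashflows (t years, CF_t, discount factor 1/(1+y/m)^(m*t), PV):
  t = 0.5000: CF_t = 2.900000, DF = 0.983284, PV = 2.851524
  t = 1.0000: CF_t = 2.900000, DF = 0.966848, PV = 2.803858
  t = 1.5000: CF_t = 2.900000, DF = 0.950686, PV = 2.756990
  t = 2.0000: CF_t = 2.900000, DF = 0.934795, PV = 2.710904
  t = 2.5000: CF_t = 2.900000, DF = 0.919169, PV = 2.665589
  t = 3.0000: CF_t = 2.900000, DF = 0.903804, PV = 2.621032
  t = 3.5000: CF_t = 2.900000, DF = 0.888696, PV = 2.577219
  t = 4.0000: CF_t = 2.900000, DF = 0.873841, PV = 2.534139
  t = 4.5000: CF_t = 2.900000, DF = 0.859234, PV = 2.491778
  t = 5.0000: CF_t = 2.900000, DF = 0.844871, PV = 2.450126
  t = 5.5000: CF_t = 2.900000, DF = 0.830748, PV = 2.409170
  t = 6.0000: CF_t = 2.900000, DF = 0.816862, PV = 2.368899
  t = 6.5000: CF_t = 2.900000, DF = 0.803207, PV = 2.329301
  t = 7.0000: CF_t = 2.900000, DF = 0.789781, PV = 2.290365
  t = 7.5000: CF_t = 2.900000, DF = 0.776579, PV = 2.252079
  t = 8.0000: CF_t = 2.900000, DF = 0.763598, PV = 2.214434
  t = 8.5000: CF_t = 2.900000, DF = 0.750834, PV = 2.177418
  t = 9.0000: CF_t = 2.900000, DF = 0.738283, PV = 2.141021
  t = 9.5000: CF_t = 2.900000, DF = 0.725942, PV = 2.105232
  t = 10.0000: CF_t = 102.900000, DF = 0.713807, PV = 73.450764
Price P = sum_t PV_t = 120.201843

Answer: Price = 120.2018


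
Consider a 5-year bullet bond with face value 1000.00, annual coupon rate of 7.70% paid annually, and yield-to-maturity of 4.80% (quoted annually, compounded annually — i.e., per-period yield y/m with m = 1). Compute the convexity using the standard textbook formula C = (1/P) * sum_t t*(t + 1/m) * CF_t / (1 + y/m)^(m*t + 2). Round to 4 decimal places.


Answer: Convexity = 22.8019

Derivation:
Coupon per period c = face * coupon_rate / m = 77.000000
Periods per year m = 1; per-period yield y/m = 0.048000
Number of cashflows N = 5
Cashflows (t years, CF_t, discount factor 1/(1+y/m)^(m*t), PV):
  t = 1.0000: CF_t = 77.000000, DF = 0.954198, PV = 73.473282
  t = 2.0000: CF_t = 77.000000, DF = 0.910495, PV = 70.108094
  t = 3.0000: CF_t = 77.000000, DF = 0.868793, PV = 66.897036
  t = 4.0000: CF_t = 77.000000, DF = 0.829001, PV = 63.833050
  t = 5.0000: CF_t = 1077.000000, DF = 0.791031, PV = 851.940550
Price P = sum_t PV_t = 1126.252013
Convexity numerator sum_t t*(t + 1/m) * CF_t / (1+y/m)^(m*t + 2):
  t = 1.0000: term = 133.794072
  t = 2.0000: term = 382.998299
  t = 3.0000: term = 730.912784
  t = 4.0000: term = 1162.393104
  t = 5.0000: term = 23270.621346
Convexity = (1/P) * sum = 25680.719606 / 1126.252013 = 22.801930


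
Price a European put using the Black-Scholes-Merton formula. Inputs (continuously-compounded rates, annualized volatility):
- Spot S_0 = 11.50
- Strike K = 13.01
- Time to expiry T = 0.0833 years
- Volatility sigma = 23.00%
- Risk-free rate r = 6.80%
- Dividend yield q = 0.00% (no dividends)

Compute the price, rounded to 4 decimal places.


Answer: Price = 1.4489

Derivation:
d1 = (ln(S/K) + (r - q + 0.5*sigma^2) * T) / (sigma * sqrt(T)) = -1.73998330
d2 = d1 - sigma * sqrt(T) = -1.80636530
exp(-rT) = 0.99435161; exp(-qT) = 1.00000000
P = K * exp(-rT) * N(-d2) - S_0 * exp(-qT) * N(-d1)
N(-d1) = 0.95906902; N(-d2) = 0.96456935
P = 13.0100 * 0.99435161 * 0.96456935 - 11.5000 * 1.00000000 * 0.95906902 = 1.4489


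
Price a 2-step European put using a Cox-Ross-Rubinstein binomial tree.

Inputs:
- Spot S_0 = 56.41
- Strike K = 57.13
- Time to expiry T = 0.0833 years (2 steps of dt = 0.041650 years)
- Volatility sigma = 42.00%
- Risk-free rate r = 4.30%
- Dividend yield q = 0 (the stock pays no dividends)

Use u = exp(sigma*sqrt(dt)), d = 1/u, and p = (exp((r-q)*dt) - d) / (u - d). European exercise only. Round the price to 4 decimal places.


Answer: Price = V(0,0) = 2.8579

Derivation:
dt = T/N = 0.041650
u = exp(sigma*sqrt(dt)) = 1.089496; d = 1/u = 0.917856
p = (exp((r-q)*dt) - d) / (u - d) = 0.489028
Discount per step: exp(-r*dt) = 0.998211
Stock lattice S(k, i) with i counting down-moves:
  k=0: S(0,0) = 56.4100
  k=1: S(1,0) = 61.4585; S(1,1) = 51.7762
  k=2: S(2,0) = 66.9587; S(2,1) = 56.4100; S(2,2) = 47.5231
Terminal payoffs V(N, i) = max(K - S_T, 0):
  V(2,0) = 0.000000; V(2,1) = 0.720000; V(2,2) = 9.606874
Backward induction: V(k, i) = exp(-r*dt) * [p * V(k+1, i) + (1-p) * V(k+1, i+1)].
  V(1,0) = exp(-r*dt) * [p*0.000000 + (1-p)*0.720000] = 0.367242
  V(1,1) = exp(-r*dt) * [p*0.720000 + (1-p)*9.606874] = 5.251530
  V(0,0) = exp(-r*dt) * [p*0.367242 + (1-p)*5.251530] = 2.857853


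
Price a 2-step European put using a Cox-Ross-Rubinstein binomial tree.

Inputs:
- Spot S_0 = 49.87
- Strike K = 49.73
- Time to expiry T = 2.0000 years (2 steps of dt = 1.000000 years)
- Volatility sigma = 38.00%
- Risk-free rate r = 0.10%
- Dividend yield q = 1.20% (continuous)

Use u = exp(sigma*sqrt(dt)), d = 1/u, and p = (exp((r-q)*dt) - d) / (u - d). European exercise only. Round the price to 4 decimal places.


Answer: Price = V(0,0) = 9.7400

Derivation:
dt = T/N = 1.000000
u = exp(sigma*sqrt(dt)) = 1.462285; d = 1/u = 0.683861
p = (exp((r-q)*dt) - d) / (u - d) = 0.392073
Discount per step: exp(-r*dt) = 0.999000
Stock lattice S(k, i) with i counting down-moves:
  k=0: S(0,0) = 49.8700
  k=1: S(1,0) = 72.9241; S(1,1) = 34.1042
  k=2: S(2,0) = 106.6358; S(2,1) = 49.8700; S(2,2) = 23.3225
Terminal payoffs V(N, i) = max(K - S_T, 0):
  V(2,0) = 0.000000; V(2,1) = 0.000000; V(2,2) = 26.407475
Backward induction: V(k, i) = exp(-r*dt) * [p * V(k+1, i) + (1-p) * V(k+1, i+1)].
  V(1,0) = exp(-r*dt) * [p*0.000000 + (1-p)*0.000000] = 0.000000
  V(1,1) = exp(-r*dt) * [p*0.000000 + (1-p)*26.407475] = 16.037766
  V(0,0) = exp(-r*dt) * [p*0.000000 + (1-p)*16.037766] = 9.740043


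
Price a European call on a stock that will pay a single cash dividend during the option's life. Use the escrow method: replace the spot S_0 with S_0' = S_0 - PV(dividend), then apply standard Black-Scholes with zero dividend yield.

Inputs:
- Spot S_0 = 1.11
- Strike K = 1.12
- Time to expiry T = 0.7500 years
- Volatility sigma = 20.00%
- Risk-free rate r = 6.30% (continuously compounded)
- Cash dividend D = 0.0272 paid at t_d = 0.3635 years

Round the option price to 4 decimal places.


Answer: Price = 0.0820

Derivation:
PV(D) = D * exp(-r * t_d) = 0.0272 * 0.97735973 = 0.02658418
S_0' = S_0 - PV(D) = 1.1100 - 0.02658418 = 1.08341582
d1 = (ln(S_0'/K) + (r + sigma^2/2)*T) / (sigma*sqrt(T)) = 0.16766342
d2 = d1 - sigma*sqrt(T) = -0.00554166
exp(-rT) = 0.95384891
N(d1) = 0.56657596; N(d2) = 0.49778921
C = S_0' * N(d1) - K * exp(-rT) * N(d2) = 1.08341582 * 0.56657596 - 1.1200 * 0.95384891 * 0.49778921 = 0.0820


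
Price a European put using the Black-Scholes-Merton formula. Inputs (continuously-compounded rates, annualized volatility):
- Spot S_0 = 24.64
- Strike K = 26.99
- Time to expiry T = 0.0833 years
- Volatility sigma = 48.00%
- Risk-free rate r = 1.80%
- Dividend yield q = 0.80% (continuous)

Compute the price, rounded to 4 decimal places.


d1 = (ln(S/K) + (r - q + 0.5*sigma^2) * T) / (sigma * sqrt(T)) = -0.58227410
d2 = d1 - sigma * sqrt(T) = -0.72081045
exp(-rT) = 0.99850172; exp(-qT) = 0.99933382
P = K * exp(-rT) * N(-d2) - S_0 * exp(-qT) * N(-d1)
N(-d1) = 0.71980897; N(-d2) = 0.76448693
P = 26.9900 * 0.99850172 * 0.76448693 - 24.6400 * 0.99933382 * 0.71980897 = 2.8783

Answer: Price = 2.8783


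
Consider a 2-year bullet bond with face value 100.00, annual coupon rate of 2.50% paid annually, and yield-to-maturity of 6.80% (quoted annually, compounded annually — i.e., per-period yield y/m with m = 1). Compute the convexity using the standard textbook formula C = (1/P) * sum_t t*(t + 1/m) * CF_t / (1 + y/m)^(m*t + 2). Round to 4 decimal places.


Coupon per period c = face * coupon_rate / m = 2.500000
Periods per year m = 1; per-period yield y/m = 0.068000
Number of cashflows N = 2
Cashflows (t years, CF_t, discount factor 1/(1+y/m)^(m*t), PV):
  t = 1.0000: CF_t = 2.500000, DF = 0.936330, PV = 2.340824
  t = 2.0000: CF_t = 102.500000, DF = 0.876713, PV = 89.863092
Price P = sum_t PV_t = 92.203916
Convexity numerator sum_t t*(t + 1/m) * CF_t / (1+y/m)^(m*t + 2):
  t = 1.0000: term = 4.104462
  t = 2.0000: term = 472.704901
Convexity = (1/P) * sum = 476.809363 / 92.203916 = 5.171248

Answer: Convexity = 5.1712


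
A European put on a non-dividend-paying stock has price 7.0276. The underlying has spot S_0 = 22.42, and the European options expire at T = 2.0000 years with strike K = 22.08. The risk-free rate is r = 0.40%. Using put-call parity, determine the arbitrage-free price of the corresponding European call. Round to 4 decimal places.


Put-call parity: C - P = S_0 * exp(-qT) - K * exp(-rT).
S_0 * exp(-qT) = 22.4200 * 1.00000000 = 22.42000000
K * exp(-rT) = 22.0800 * 0.99203191 = 21.90406468
C = P + S*exp(-qT) - K*exp(-rT)
C = 7.0276 + 22.42000000 - 21.90406468 = 7.5435

Answer: Call price = 7.5435


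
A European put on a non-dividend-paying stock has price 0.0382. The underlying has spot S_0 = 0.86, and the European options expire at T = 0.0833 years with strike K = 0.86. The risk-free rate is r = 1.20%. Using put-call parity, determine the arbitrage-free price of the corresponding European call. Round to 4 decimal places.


Answer: Call price = 0.0391

Derivation:
Put-call parity: C - P = S_0 * exp(-qT) - K * exp(-rT).
S_0 * exp(-qT) = 0.8600 * 1.00000000 = 0.86000000
K * exp(-rT) = 0.8600 * 0.99900090 = 0.85914077
C = P + S*exp(-qT) - K*exp(-rT)
C = 0.0382 + 0.86000000 - 0.85914077 = 0.0391


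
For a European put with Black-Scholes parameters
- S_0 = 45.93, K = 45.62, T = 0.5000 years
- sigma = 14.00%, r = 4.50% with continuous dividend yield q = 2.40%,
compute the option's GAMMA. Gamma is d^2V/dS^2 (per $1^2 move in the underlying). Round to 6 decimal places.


Answer: Gamma = 0.084547

Derivation:
d1 = 0.2239738656; d2 = 0.1249789162
phi(d1) = 0.3890603992; exp(-qT) = 0.9880717129; exp(-rT) = 0.9777512372
Gamma = exp(-qT) * phi(d1) / (S * sigma * sqrt(T)) = 0.9880717129 * 0.3890603992 / (45.9300 * 0.1400 * 0.7071067812) = 0.084547


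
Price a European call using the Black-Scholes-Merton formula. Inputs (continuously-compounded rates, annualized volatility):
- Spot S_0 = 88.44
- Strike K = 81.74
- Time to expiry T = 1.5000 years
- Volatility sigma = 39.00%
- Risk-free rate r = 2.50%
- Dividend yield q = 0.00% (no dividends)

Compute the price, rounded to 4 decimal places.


Answer: Price = 21.0876

Derivation:
d1 = (ln(S/K) + (r - q + 0.5*sigma^2) * T) / (sigma * sqrt(T)) = 0.48226868
d2 = d1 - sigma * sqrt(T) = 0.00461818
exp(-rT) = 0.96319442; exp(-qT) = 1.00000000
C = S_0 * exp(-qT) * N(d1) - K * exp(-rT) * N(d2)
N(d1) = 0.68519245; N(d2) = 0.50184238
C = 88.4400 * 1.00000000 * 0.68519245 - 81.7400 * 0.96319442 * 0.50184238 = 21.0876


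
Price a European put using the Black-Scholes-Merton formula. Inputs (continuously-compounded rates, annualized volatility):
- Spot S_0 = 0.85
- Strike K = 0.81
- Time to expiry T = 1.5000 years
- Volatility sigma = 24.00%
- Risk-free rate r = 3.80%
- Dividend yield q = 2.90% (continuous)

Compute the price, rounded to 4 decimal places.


Answer: Price = 0.0699

Derivation:
d1 = (ln(S/K) + (r - q + 0.5*sigma^2) * T) / (sigma * sqrt(T)) = 0.35688420
d2 = d1 - sigma * sqrt(T) = 0.06294543
exp(-rT) = 0.94459407; exp(-qT) = 0.95743255
P = K * exp(-rT) * N(-d2) - S_0 * exp(-qT) * N(-d1)
N(-d1) = 0.36058925; N(-d2) = 0.47490498
P = 0.8100 * 0.94459407 * 0.47490498 - 0.8500 * 0.95743255 * 0.36058925 = 0.0699


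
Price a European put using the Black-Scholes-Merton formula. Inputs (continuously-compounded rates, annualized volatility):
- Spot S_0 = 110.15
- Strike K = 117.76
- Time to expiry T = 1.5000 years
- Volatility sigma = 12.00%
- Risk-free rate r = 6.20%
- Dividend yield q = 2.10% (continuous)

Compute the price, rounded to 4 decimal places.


Answer: Price = 6.5571

Derivation:
d1 = (ln(S/K) + (r - q + 0.5*sigma^2) * T) / (sigma * sqrt(T)) = 0.03738478
d2 = d1 - sigma * sqrt(T) = -0.10958460
exp(-rT) = 0.91119350; exp(-qT) = 0.96899096
P = K * exp(-rT) * N(-d2) - S_0 * exp(-qT) * N(-d1)
N(-d1) = 0.48508910; N(-d2) = 0.54363059
P = 117.7600 * 0.91119350 * 0.54363059 - 110.1500 * 0.96899096 * 0.48508910 = 6.5571


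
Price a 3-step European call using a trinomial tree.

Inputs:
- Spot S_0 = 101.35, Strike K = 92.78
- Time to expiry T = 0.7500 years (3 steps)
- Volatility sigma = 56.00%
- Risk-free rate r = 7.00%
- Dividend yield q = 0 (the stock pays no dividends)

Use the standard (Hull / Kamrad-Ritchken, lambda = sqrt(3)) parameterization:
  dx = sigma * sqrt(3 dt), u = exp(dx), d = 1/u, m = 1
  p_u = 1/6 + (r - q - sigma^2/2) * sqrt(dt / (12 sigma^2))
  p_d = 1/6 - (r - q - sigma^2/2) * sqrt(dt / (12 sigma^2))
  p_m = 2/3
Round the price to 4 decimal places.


dt = T/N = 0.250000; dx = sigma*sqrt(3*dt) = 0.484974
u = exp(dx) = 1.624133; d = 1/u = 0.615713
p_u = 0.144294, p_m = 0.666667, p_d = 0.189039
Discount per step: exp(-r*dt) = 0.982652
Stock lattice S(k, j) with j the centered position index:
  k=0: S(0,+0) = 101.3500
  k=1: S(1,-1) = 62.4025; S(1,+0) = 101.3500; S(1,+1) = 164.6059
  k=2: S(2,-2) = 38.4220; S(2,-1) = 62.4025; S(2,+0) = 101.3500; S(2,+1) = 164.6059; S(2,+2) = 267.3419
  k=3: S(3,-3) = 23.6570; S(3,-2) = 38.4220; S(3,-1) = 62.4025; S(3,+0) = 101.3500; S(3,+1) = 164.6059; S(3,+2) = 267.3419; S(3,+3) = 434.1988
Terminal payoffs V(N, j) = max(S_T - K, 0):
  V(3,-3) = 0.000000; V(3,-2) = 0.000000; V(3,-1) = 0.000000; V(3,+0) = 8.570000; V(3,+1) = 71.825895; V(3,+2) = 174.561890; V(3,+3) = 341.418825
Backward induction: V(k, j) = exp(-r*dt) * [p_u * V(k+1, j+1) + p_m * V(k+1, j) + p_d * V(k+1, j-1)]
  V(2,-2) = exp(-r*dt) * [p_u*0.000000 + p_m*0.000000 + p_d*0.000000] = 0.000000
  V(2,-1) = exp(-r*dt) * [p_u*8.570000 + p_m*0.000000 + p_d*0.000000] = 1.215150
  V(2,+0) = exp(-r*dt) * [p_u*71.825895 + p_m*8.570000 + p_d*0.000000] = 15.798497
  V(2,+1) = exp(-r*dt) * [p_u*174.561890 + p_m*71.825895 + p_d*8.570000] = 73.396543
  V(2,+2) = exp(-r*dt) * [p_u*341.418825 + p_m*174.561890 + p_d*71.825895] = 176.108274
  V(1,-1) = exp(-r*dt) * [p_u*15.798497 + p_m*1.215150 + p_d*0.000000] = 3.036134
  V(1,+0) = exp(-r*dt) * [p_u*73.396543 + p_m*15.798497 + p_d*1.215150] = 20.982325
  V(1,+1) = exp(-r*dt) * [p_u*176.108274 + p_m*73.396543 + p_d*15.798497] = 75.987503
  V(0,+0) = exp(-r*dt) * [p_u*75.987503 + p_m*20.982325 + p_d*3.036134] = 25.083900

Answer: Price = V(0,0) = 25.0839


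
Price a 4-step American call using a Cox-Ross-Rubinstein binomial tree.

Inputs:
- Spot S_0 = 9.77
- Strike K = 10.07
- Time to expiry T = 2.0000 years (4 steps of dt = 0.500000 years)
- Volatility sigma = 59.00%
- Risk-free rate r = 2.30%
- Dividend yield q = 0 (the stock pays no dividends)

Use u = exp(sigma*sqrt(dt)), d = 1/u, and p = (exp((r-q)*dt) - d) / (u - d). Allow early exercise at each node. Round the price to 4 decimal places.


dt = T/N = 0.500000
u = exp(sigma*sqrt(dt)) = 1.517695; d = 1/u = 0.658894
p = (exp((r-q)*dt) - d) / (u - d) = 0.410657
Discount per step: exp(-r*dt) = 0.988566
Stock lattice S(k, i) with i counting down-moves:
  k=0: S(0,0) = 9.7700
  k=1: S(1,0) = 14.8279; S(1,1) = 6.4374
  k=2: S(2,0) = 22.5042; S(2,1) = 9.7700; S(2,2) = 4.2416
  k=3: S(3,0) = 34.1545; S(3,1) = 14.8279; S(3,2) = 6.4374; S(3,3) = 2.7947
  k=4: S(4,0) = 51.8362; S(4,1) = 22.5042; S(4,2) = 9.7700; S(4,3) = 4.2416; S(4,4) = 1.8414
Terminal payoffs V(N, i) = max(S_T - K, 0):
  V(4,0) = 41.766186; V(4,1) = 12.434211; V(4,2) = 0.000000; V(4,3) = 0.000000; V(4,4) = 0.000000
Backward induction: V(k, i) = exp(-r*dt) * [p * V(k+1, i) + (1-p) * V(k+1, i+1)]; then take max(V_cont, immediate exercise) for American.
  V(3,0) = exp(-r*dt) * [p*41.766186 + (1-p)*12.434211] = 24.199680; exercise = 24.084538; V(3,0) = max -> 24.199680
  V(3,1) = exp(-r*dt) * [p*12.434211 + (1-p)*0.000000] = 5.047807; exercise = 4.757884; V(3,1) = max -> 5.047807
  V(3,2) = exp(-r*dt) * [p*0.000000 + (1-p)*0.000000] = 0.000000; exercise = 0.000000; V(3,2) = max -> 0.000000
  V(3,3) = exp(-r*dt) * [p*0.000000 + (1-p)*0.000000] = 0.000000; exercise = 0.000000; V(3,3) = max -> 0.000000
  V(2,0) = exp(-r*dt) * [p*24.199680 + (1-p)*5.047807] = 12.765007; exercise = 12.434211; V(2,0) = max -> 12.765007
  V(2,1) = exp(-r*dt) * [p*5.047807 + (1-p)*0.000000] = 2.049214; exercise = 0.000000; V(2,1) = max -> 2.049214
  V(2,2) = exp(-r*dt) * [p*0.000000 + (1-p)*0.000000] = 0.000000; exercise = 0.000000; V(2,2) = max -> 0.000000
  V(1,0) = exp(-r*dt) * [p*12.765007 + (1-p)*2.049214] = 6.375979; exercise = 4.757884; V(1,0) = max -> 6.375979
  V(1,1) = exp(-r*dt) * [p*2.049214 + (1-p)*0.000000] = 0.831901; exercise = 0.000000; V(1,1) = max -> 0.831901
  V(0,0) = exp(-r*dt) * [p*6.375979 + (1-p)*0.831901] = 3.073069; exercise = 0.000000; V(0,0) = max -> 3.073069

Answer: Price = V(0,0) = 3.0731


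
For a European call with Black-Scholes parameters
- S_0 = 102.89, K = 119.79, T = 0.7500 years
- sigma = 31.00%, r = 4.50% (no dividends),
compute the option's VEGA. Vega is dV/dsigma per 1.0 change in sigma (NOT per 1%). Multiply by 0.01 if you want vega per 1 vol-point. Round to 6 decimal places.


Answer: Vega = 33.916511

Derivation:
d1 = -0.3065255137; d2 = -0.5749933889
phi(d1) = 0.3806338162; exp(-qT) = 1.0000000000; exp(-rT) = 0.9668131777
Vega = S * exp(-qT) * phi(d1) * sqrt(T) = 102.8900 * 1.0000000000 * 0.3806338162 * 0.8660254038 = 33.916511


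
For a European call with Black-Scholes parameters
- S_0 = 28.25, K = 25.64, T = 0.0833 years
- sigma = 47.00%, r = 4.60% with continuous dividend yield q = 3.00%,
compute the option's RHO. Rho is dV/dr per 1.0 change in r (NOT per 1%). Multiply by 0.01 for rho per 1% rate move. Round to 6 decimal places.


d1 = 0.7922813994; d2 = 0.6566312243
phi(d1) = 0.2914772149; exp(-qT) = 0.9975041199; exp(-rT) = 0.9961755320
N(d2) = 0.7442909666
Rho = K*T*exp(-rT)*N(d2) = 25.6400 * 0.0833 * 0.9961755320 * 0.7442909666 = 1.583586

Answer: Rho = 1.583586


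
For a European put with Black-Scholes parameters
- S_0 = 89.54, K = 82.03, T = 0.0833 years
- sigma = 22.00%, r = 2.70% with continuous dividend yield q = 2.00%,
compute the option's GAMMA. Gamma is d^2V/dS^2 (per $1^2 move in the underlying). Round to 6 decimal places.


Answer: Gamma = 0.025540

Derivation:
d1 = 1.4205560204; d2 = 1.3570601938
phi(d1) = 0.1454492229; exp(-qT) = 0.9983353870; exp(-rT) = 0.9977534273
Gamma = exp(-qT) * phi(d1) / (S * sigma * sqrt(T)) = 0.9983353870 * 0.1454492229 / (89.5400 * 0.2200 * 0.2886173938) = 0.025540


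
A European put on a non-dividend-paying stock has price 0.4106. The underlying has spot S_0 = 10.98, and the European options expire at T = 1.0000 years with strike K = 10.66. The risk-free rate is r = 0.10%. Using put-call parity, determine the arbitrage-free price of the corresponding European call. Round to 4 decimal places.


Put-call parity: C - P = S_0 * exp(-qT) - K * exp(-rT).
S_0 * exp(-qT) = 10.9800 * 1.00000000 = 10.98000000
K * exp(-rT) = 10.6600 * 0.99900050 = 10.64934533
C = P + S*exp(-qT) - K*exp(-rT)
C = 0.4106 + 10.98000000 - 10.64934533 = 0.7413

Answer: Call price = 0.7413


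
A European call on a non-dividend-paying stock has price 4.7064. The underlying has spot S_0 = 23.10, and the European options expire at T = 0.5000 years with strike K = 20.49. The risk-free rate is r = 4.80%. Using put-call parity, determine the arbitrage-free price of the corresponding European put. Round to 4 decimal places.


Put-call parity: C - P = S_0 * exp(-qT) - K * exp(-rT).
S_0 * exp(-qT) = 23.1000 * 1.00000000 = 23.10000000
K * exp(-rT) = 20.4900 * 0.97628571 = 20.00409419
P = C - S*exp(-qT) + K*exp(-rT)
P = 4.7064 - 23.10000000 + 20.00409419 = 1.6105

Answer: Put price = 1.6105


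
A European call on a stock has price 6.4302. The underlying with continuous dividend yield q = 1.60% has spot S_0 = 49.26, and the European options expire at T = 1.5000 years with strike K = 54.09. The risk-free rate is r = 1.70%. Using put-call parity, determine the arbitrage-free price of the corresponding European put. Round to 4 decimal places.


Answer: Put price = 11.0665

Derivation:
Put-call parity: C - P = S_0 * exp(-qT) - K * exp(-rT).
S_0 * exp(-qT) = 49.2600 * 0.97628571 = 48.09183406
K * exp(-rT) = 54.0900 * 0.97482238 = 52.72814248
P = C - S*exp(-qT) + K*exp(-rT)
P = 6.4302 - 48.09183406 + 52.72814248 = 11.0665


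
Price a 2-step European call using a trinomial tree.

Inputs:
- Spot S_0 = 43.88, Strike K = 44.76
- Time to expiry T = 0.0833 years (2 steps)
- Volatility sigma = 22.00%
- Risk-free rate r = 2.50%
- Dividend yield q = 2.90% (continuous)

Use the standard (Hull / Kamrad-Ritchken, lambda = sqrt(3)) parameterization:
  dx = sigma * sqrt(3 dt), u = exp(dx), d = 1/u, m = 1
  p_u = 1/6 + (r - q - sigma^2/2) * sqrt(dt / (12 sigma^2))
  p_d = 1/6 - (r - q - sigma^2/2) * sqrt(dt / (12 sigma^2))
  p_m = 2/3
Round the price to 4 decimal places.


dt = T/N = 0.041650; dx = sigma*sqrt(3*dt) = 0.077766
u = exp(dx) = 1.080870; d = 1/u = 0.925181
p_u = 0.159115, p_m = 0.666667, p_d = 0.174218
Discount per step: exp(-r*dt) = 0.998959
Stock lattice S(k, j) with j the centered position index:
  k=0: S(0,+0) = 43.8800
  k=1: S(1,-1) = 40.5969; S(1,+0) = 43.8800; S(1,+1) = 47.4286
  k=2: S(2,-2) = 37.5595; S(2,-1) = 40.5969; S(2,+0) = 43.8800; S(2,+1) = 47.4286; S(2,+2) = 51.2641
Terminal payoffs V(N, j) = max(S_T - K, 0):
  V(2,-2) = 0.000000; V(2,-1) = 0.000000; V(2,+0) = 0.000000; V(2,+1) = 2.668572; V(2,+2) = 6.504116
Backward induction: V(k, j) = exp(-r*dt) * [p_u * V(k+1, j+1) + p_m * V(k+1, j) + p_d * V(k+1, j-1)]
  V(1,-1) = exp(-r*dt) * [p_u*0.000000 + p_m*0.000000 + p_d*0.000000] = 0.000000
  V(1,+0) = exp(-r*dt) * [p_u*2.668572 + p_m*0.000000 + p_d*0.000000] = 0.424168
  V(1,+1) = exp(-r*dt) * [p_u*6.504116 + p_m*2.668572 + p_d*0.000000] = 2.811022
  V(0,+0) = exp(-r*dt) * [p_u*2.811022 + p_m*0.424168 + p_d*0.000000] = 0.729294

Answer: Price = V(0,0) = 0.7293


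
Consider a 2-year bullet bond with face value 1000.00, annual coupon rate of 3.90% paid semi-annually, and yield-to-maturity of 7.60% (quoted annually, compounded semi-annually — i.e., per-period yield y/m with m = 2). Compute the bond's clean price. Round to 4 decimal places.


Answer: Price = 932.5292

Derivation:
Coupon per period c = face * coupon_rate / m = 19.500000
Periods per year m = 2; per-period yield y/m = 0.038000
Number of cashflows N = 4
Cashflows (t years, CF_t, discount factor 1/(1+y/m)^(m*t), PV):
  t = 0.5000: CF_t = 19.500000, DF = 0.963391, PV = 18.786127
  t = 1.0000: CF_t = 19.500000, DF = 0.928122, PV = 18.098388
  t = 1.5000: CF_t = 19.500000, DF = 0.894145, PV = 17.435827
  t = 2.0000: CF_t = 1019.500000, DF = 0.861411, PV = 878.208864
Price P = sum_t PV_t = 932.529206


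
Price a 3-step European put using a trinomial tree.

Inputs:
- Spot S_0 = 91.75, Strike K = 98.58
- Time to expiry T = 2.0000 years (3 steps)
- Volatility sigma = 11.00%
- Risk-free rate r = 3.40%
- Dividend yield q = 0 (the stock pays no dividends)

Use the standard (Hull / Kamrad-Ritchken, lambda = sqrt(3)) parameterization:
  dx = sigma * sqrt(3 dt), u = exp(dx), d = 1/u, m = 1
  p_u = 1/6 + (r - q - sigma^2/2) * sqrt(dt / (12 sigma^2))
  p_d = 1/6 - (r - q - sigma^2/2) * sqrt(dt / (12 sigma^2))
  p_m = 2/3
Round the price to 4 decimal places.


Answer: Price = V(0,0) = 6.0347

Derivation:
dt = T/N = 0.666667; dx = sigma*sqrt(3*dt) = 0.155563
u = exp(dx) = 1.168316; d = 1/u = 0.855933
p_u = 0.226556, p_m = 0.666667, p_d = 0.106777
Discount per step: exp(-r*dt) = 0.977588
Stock lattice S(k, j) with j the centered position index:
  k=0: S(0,+0) = 91.7500
  k=1: S(1,-1) = 78.5318; S(1,+0) = 91.7500; S(1,+1) = 107.1930
  k=2: S(2,-2) = 67.2180; S(2,-1) = 78.5318; S(2,+0) = 91.7500; S(2,+1) = 107.1930; S(2,+2) = 125.2353
  k=3: S(3,-3) = 57.5341; S(3,-2) = 67.2180; S(3,-1) = 78.5318; S(3,+0) = 91.7500; S(3,+1) = 107.1930; S(3,+2) = 125.2353; S(3,+3) = 146.3144
Terminal payoffs V(N, j) = max(K - S_T, 0):
  V(3,-3) = 41.045946; V(3,-2) = 31.362038; V(3,-1) = 20.048172; V(3,+0) = 6.830000; V(3,+1) = 0.000000; V(3,+2) = 0.000000; V(3,+3) = 0.000000
Backward induction: V(k, j) = exp(-r*dt) * [p_u * V(k+1, j+1) + p_m * V(k+1, j) + p_d * V(k+1, j-1)]
  V(2,-2) = exp(-r*dt) * [p_u*20.048172 + p_m*31.362038 + p_d*41.045946] = 29.164221
  V(2,-1) = exp(-r*dt) * [p_u*6.830000 + p_m*20.048172 + p_d*31.362038] = 17.852296
  V(2,+0) = exp(-r*dt) * [p_u*0.000000 + p_m*6.830000 + p_d*20.048172] = 6.543990
  V(2,+1) = exp(-r*dt) * [p_u*0.000000 + p_m*0.000000 + p_d*6.830000] = 0.712941
  V(2,+2) = exp(-r*dt) * [p_u*0.000000 + p_m*0.000000 + p_d*0.000000] = 0.000000
  V(1,-1) = exp(-r*dt) * [p_u*6.543990 + p_m*17.852296 + p_d*29.164221] = 16.128426
  V(1,+0) = exp(-r*dt) * [p_u*0.712941 + p_m*6.543990 + p_d*17.852296] = 6.286278
  V(1,+1) = exp(-r*dt) * [p_u*0.000000 + p_m*0.712941 + p_d*6.543990] = 1.147729
  V(0,+0) = exp(-r*dt) * [p_u*1.147729 + p_m*6.286278 + p_d*16.128426] = 6.034672


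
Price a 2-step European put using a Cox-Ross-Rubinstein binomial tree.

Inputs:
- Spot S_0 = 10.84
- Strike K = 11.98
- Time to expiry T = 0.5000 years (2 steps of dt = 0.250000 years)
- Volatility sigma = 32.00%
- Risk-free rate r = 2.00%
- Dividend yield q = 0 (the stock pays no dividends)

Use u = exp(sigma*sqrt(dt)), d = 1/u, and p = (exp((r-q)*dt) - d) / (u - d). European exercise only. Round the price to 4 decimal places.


dt = T/N = 0.250000
u = exp(sigma*sqrt(dt)) = 1.173511; d = 1/u = 0.852144
p = (exp((r-q)*dt) - d) / (u - d) = 0.475683
Discount per step: exp(-r*dt) = 0.995012
Stock lattice S(k, i) with i counting down-moves:
  k=0: S(0,0) = 10.8400
  k=1: S(1,0) = 12.7209; S(1,1) = 9.2372
  k=2: S(2,0) = 14.9281; S(2,1) = 10.8400; S(2,2) = 7.8715
Terminal payoffs V(N, i) = max(K - S_T, 0):
  V(2,0) = 0.000000; V(2,1) = 1.140000; V(2,2) = 4.108544
Backward induction: V(k, i) = exp(-r*dt) * [p * V(k+1, i) + (1-p) * V(k+1, i+1)].
  V(1,0) = exp(-r*dt) * [p*0.000000 + (1-p)*1.140000] = 0.594741
  V(1,1) = exp(-r*dt) * [p*1.140000 + (1-p)*4.108544] = 2.683011
  V(0,0) = exp(-r*dt) * [p*0.594741 + (1-p)*2.683011] = 1.681230

Answer: Price = V(0,0) = 1.6812


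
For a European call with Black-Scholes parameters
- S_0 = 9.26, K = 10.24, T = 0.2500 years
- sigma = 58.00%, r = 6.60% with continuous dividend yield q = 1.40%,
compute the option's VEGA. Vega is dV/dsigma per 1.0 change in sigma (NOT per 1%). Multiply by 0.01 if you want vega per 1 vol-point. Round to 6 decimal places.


Answer: Vega = 1.818086

Derivation:
d1 = -0.1570605895; d2 = -0.4470605895
phi(d1) = 0.3940519413; exp(-qT) = 0.9965061179; exp(-rT) = 0.9836353794
Vega = S * exp(-qT) * phi(d1) * sqrt(T) = 9.2600 * 0.9965061179 * 0.3940519413 * 0.5000000000 = 1.818086


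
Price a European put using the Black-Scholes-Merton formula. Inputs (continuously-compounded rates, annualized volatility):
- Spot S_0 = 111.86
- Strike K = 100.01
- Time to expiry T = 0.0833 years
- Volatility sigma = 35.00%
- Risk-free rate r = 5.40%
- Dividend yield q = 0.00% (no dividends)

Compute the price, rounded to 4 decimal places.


d1 = (ln(S/K) + (r - q + 0.5*sigma^2) * T) / (sigma * sqrt(T)) = 1.20355318
d2 = d1 - sigma * sqrt(T) = 1.10253709
exp(-rT) = 0.99551190; exp(-qT) = 1.00000000
P = K * exp(-rT) * N(-d2) - S_0 * exp(-qT) * N(-d1)
N(-d1) = 0.11438116; N(-d2) = 0.13511412
P = 100.0100 * 0.99551190 * 0.13511412 - 111.8600 * 1.00000000 * 0.11438116 = 0.6574

Answer: Price = 0.6574


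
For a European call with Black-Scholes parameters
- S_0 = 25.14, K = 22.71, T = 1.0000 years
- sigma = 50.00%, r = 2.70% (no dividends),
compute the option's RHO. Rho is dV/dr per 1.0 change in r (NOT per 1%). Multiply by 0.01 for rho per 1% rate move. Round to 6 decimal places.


Answer: Rho = 11.116978

Derivation:
d1 = 0.5073096941; d2 = 0.0073096941
phi(d1) = 0.3507715591; exp(-qT) = 1.0000000000; exp(-rT) = 0.9733612415
N(d2) = 0.5029161201
Rho = K*T*exp(-rT)*N(d2) = 22.7100 * 1.0000 * 0.9733612415 * 0.5029161201 = 11.116978


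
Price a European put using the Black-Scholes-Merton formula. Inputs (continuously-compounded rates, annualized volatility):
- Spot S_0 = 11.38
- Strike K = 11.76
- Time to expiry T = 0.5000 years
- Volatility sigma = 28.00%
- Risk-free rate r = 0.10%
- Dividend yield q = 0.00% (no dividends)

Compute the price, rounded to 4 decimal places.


d1 = (ln(S/K) + (r - q + 0.5*sigma^2) * T) / (sigma * sqrt(T)) = -0.06437962
d2 = d1 - sigma * sqrt(T) = -0.26236952
exp(-rT) = 0.99950012; exp(-qT) = 1.00000000
P = K * exp(-rT) * N(-d2) - S_0 * exp(-qT) * N(-d1)
N(-d1) = 0.52566602; N(-d2) = 0.60348171
P = 11.7600 * 0.99950012 * 0.60348171 - 11.3800 * 1.00000000 * 0.52566602 = 1.1113

Answer: Price = 1.1113


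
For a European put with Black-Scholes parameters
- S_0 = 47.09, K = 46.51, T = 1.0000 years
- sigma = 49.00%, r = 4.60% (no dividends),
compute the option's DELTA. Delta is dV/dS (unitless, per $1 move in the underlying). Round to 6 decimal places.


d1 = 0.3641700429; d2 = -0.1258299571
phi(d1) = 0.3733464600; exp(-qT) = 1.0000000000; exp(-rT) = 0.9550419622
N(-d1) = 0.3578655178
Delta = -exp(-qT) * N(-d1) = -1.0000000000 * 0.3578655178 = -0.357866

Answer: Delta = -0.357866


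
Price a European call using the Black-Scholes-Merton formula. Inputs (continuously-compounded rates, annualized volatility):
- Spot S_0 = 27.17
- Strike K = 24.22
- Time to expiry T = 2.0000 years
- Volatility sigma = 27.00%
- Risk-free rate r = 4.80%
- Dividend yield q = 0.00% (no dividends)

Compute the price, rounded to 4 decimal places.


d1 = (ln(S/K) + (r - q + 0.5*sigma^2) * T) / (sigma * sqrt(T)) = 0.74333863
d2 = d1 - sigma * sqrt(T) = 0.36150097
exp(-rT) = 0.90846402; exp(-qT) = 1.00000000
C = S_0 * exp(-qT) * N(d1) - K * exp(-rT) * N(d2)
N(d1) = 0.77136166; N(d2) = 0.64113751
C = 27.1700 * 1.00000000 * 0.77136166 - 24.2200 * 0.90846402 * 0.64113751 = 6.8509

Answer: Price = 6.8509


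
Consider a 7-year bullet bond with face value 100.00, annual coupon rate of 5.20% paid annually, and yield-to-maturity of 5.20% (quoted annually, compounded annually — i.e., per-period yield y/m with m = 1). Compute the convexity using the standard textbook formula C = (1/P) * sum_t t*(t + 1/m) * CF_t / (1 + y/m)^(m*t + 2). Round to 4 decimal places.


Coupon per period c = face * coupon_rate / m = 5.200000
Periods per year m = 1; per-period yield y/m = 0.052000
Number of cashflows N = 7
Cashflows (t years, CF_t, discount factor 1/(1+y/m)^(m*t), PV):
  t = 1.0000: CF_t = 5.200000, DF = 0.950570, PV = 4.942966
  t = 2.0000: CF_t = 5.200000, DF = 0.903584, PV = 4.698637
  t = 3.0000: CF_t = 5.200000, DF = 0.858920, PV = 4.466385
  t = 4.0000: CF_t = 5.200000, DF = 0.816464, PV = 4.245613
  t = 5.0000: CF_t = 5.200000, DF = 0.776106, PV = 4.035754
  t = 6.0000: CF_t = 5.200000, DF = 0.737744, PV = 3.836268
  t = 7.0000: CF_t = 105.200000, DF = 0.701277, PV = 73.774379
Price P = sum_t PV_t = 100.000000
Convexity numerator sum_t t*(t + 1/m) * CF_t / (1+y/m)^(m*t + 2):
  t = 1.0000: term = 8.932769
  t = 2.0000: term = 25.473677
  t = 3.0000: term = 48.429043
  t = 4.0000: term = 76.725354
  t = 5.0000: term = 109.399269
  t = 6.0000: term = 145.588381
  t = 7.0000: term = 3733.035401
Convexity = (1/P) * sum = 4147.583894 / 100.000000 = 41.475839

Answer: Convexity = 41.4758


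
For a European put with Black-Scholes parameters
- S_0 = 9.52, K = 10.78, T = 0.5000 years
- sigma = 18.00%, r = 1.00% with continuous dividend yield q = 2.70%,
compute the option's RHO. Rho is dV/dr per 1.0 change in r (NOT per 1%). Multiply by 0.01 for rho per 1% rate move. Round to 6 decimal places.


d1 = -0.9797177896; d2 = -1.1069970102
phi(d1) = 0.2468777493; exp(-qT) = 0.9865907163; exp(-rT) = 0.9950124792
N(-d2) = 0.8658523895
Rho = -K*T*exp(-rT)*N(-d2) = -10.7800 * 0.5000 * 0.9950124792 * 0.8658523895 = -4.643668

Answer: Rho = -4.643668


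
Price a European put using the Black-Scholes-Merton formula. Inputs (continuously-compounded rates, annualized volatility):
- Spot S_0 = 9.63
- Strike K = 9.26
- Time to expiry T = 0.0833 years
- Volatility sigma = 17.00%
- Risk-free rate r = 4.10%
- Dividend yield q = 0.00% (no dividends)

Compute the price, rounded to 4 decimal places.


Answer: Price = 0.0492

Derivation:
d1 = (ln(S/K) + (r - q + 0.5*sigma^2) * T) / (sigma * sqrt(T)) = 0.89265669
d2 = d1 - sigma * sqrt(T) = 0.84359173
exp(-rT) = 0.99659053; exp(-qT) = 1.00000000
P = K * exp(-rT) * N(-d2) - S_0 * exp(-qT) * N(-d1)
N(-d1) = 0.18602052; N(-d2) = 0.19944879
P = 9.2600 * 0.99659053 * 0.19944879 - 9.6300 * 1.00000000 * 0.18602052 = 0.0492


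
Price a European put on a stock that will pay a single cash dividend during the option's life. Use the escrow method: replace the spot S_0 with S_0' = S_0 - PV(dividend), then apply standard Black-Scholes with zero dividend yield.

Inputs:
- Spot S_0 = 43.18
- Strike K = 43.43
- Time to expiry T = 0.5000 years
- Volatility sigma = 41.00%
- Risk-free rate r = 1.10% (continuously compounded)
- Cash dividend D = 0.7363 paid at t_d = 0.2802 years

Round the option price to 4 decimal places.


PV(D) = D * exp(-r * t_d) = 0.7363 * 0.99692255 = 0.73403407
S_0' = S_0 - PV(D) = 43.1800 - 0.73403407 = 42.44596593
d1 = (ln(S_0'/K) + (r + sigma^2/2)*T) / (sigma*sqrt(T)) = 0.08487499
d2 = d1 - sigma*sqrt(T) = -0.20503879
exp(-rT) = 0.99451510
N(-d1) = 0.46618039; N(-d2) = 0.58122909
P = K * exp(-rT) * N(-d2) - S_0' * N(-d1) = 43.4300 * 0.99451510 * 0.58122909 - 42.44596593 * 0.46618039 = 5.3168

Answer: Price = 5.3168


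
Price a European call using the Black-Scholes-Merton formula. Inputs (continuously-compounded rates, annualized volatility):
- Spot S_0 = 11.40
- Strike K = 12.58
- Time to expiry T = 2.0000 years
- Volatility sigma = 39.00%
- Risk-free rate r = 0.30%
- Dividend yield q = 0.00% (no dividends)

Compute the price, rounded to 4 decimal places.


d1 = (ln(S/K) + (r - q + 0.5*sigma^2) * T) / (sigma * sqrt(T)) = 0.10806968
d2 = d1 - sigma * sqrt(T) = -0.44347361
exp(-rT) = 0.99401796; exp(-qT) = 1.00000000
C = S_0 * exp(-qT) * N(d1) - K * exp(-rT) * N(d2)
N(d1) = 0.54302979; N(d2) = 0.32871160
C = 11.4000 * 1.00000000 * 0.54302979 - 12.5800 * 0.99401796 * 0.32871160 = 2.0801

Answer: Price = 2.0801


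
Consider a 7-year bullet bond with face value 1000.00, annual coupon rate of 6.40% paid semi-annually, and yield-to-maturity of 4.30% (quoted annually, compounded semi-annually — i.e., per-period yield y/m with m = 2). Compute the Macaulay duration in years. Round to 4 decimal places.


Coupon per period c = face * coupon_rate / m = 32.000000
Periods per year m = 2; per-period yield y/m = 0.021500
Number of cashflows N = 14
Cashflows (t years, CF_t, discount factor 1/(1+y/m)^(m*t), PV):
  t = 0.5000: CF_t = 32.000000, DF = 0.978953, PV = 31.326481
  t = 1.0000: CF_t = 32.000000, DF = 0.958348, PV = 30.667137
  t = 1.5000: CF_t = 32.000000, DF = 0.938177, PV = 30.021671
  t = 2.0000: CF_t = 32.000000, DF = 0.918431, PV = 29.389791
  t = 2.5000: CF_t = 32.000000, DF = 0.899100, PV = 28.771210
  t = 3.0000: CF_t = 32.000000, DF = 0.880177, PV = 28.165648
  t = 3.5000: CF_t = 32.000000, DF = 0.861651, PV = 27.572832
  t = 4.0000: CF_t = 32.000000, DF = 0.843515, PV = 26.992494
  t = 4.5000: CF_t = 32.000000, DF = 0.825762, PV = 26.424370
  t = 5.0000: CF_t = 32.000000, DF = 0.808381, PV = 25.868203
  t = 5.5000: CF_t = 32.000000, DF = 0.791367, PV = 25.323743
  t = 6.0000: CF_t = 32.000000, DF = 0.774711, PV = 24.790742
  t = 6.5000: CF_t = 32.000000, DF = 0.758405, PV = 24.268959
  t = 7.0000: CF_t = 1032.000000, DF = 0.742442, PV = 766.200628
Price P = sum_t PV_t = 1125.783910
Macaulay numerator sum_t t * PV_t:
  t * PV_t at t = 0.5000: 15.663240
  t * PV_t at t = 1.0000: 30.667137
  t * PV_t at t = 1.5000: 45.032507
  t * PV_t at t = 2.0000: 58.779582
  t * PV_t at t = 2.5000: 71.928024
  t * PV_t at t = 3.0000: 84.496945
  t * PV_t at t = 3.5000: 96.504914
  t * PV_t at t = 4.0000: 107.969975
  t * PV_t at t = 4.5000: 118.909664
  t * PV_t at t = 5.0000: 129.341017
  t * PV_t at t = 5.5000: 139.280587
  t * PV_t at t = 6.0000: 148.744452
  t * PV_t at t = 6.5000: 157.748236
  t * PV_t at t = 7.0000: 5363.404398
Macaulay duration D = (sum_t t * PV_t) / P = 6568.470679 / 1125.783910 = 5.834575

Answer: Macaulay duration = 5.8346 years


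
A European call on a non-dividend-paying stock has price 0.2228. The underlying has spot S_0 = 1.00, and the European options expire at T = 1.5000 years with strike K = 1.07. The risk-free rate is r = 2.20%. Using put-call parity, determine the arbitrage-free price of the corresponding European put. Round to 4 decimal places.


Put-call parity: C - P = S_0 * exp(-qT) - K * exp(-rT).
S_0 * exp(-qT) = 1.0000 * 1.00000000 = 1.00000000
K * exp(-rT) = 1.0700 * 0.96753856 = 1.03526626
P = C - S*exp(-qT) + K*exp(-rT)
P = 0.2228 - 1.00000000 + 1.03526626 = 0.2581

Answer: Put price = 0.2581


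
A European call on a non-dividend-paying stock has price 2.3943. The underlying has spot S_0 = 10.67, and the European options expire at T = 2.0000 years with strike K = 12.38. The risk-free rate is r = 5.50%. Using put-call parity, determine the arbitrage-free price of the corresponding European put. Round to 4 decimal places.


Answer: Put price = 2.8147

Derivation:
Put-call parity: C - P = S_0 * exp(-qT) - K * exp(-rT).
S_0 * exp(-qT) = 10.6700 * 1.00000000 = 10.67000000
K * exp(-rT) = 12.3800 * 0.89583414 = 11.09042659
P = C - S*exp(-qT) + K*exp(-rT)
P = 2.3943 - 10.67000000 + 11.09042659 = 2.8147


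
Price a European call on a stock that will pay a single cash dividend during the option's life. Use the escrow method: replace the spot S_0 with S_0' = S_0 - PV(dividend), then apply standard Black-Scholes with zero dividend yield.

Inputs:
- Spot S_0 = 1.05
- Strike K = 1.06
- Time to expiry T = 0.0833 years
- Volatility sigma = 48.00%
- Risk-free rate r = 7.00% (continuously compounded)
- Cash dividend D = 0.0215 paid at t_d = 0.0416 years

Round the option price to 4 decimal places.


Answer: Price = 0.0457

Derivation:
PV(D) = D * exp(-r * t_d) = 0.0215 * 0.99709224 = 0.02143748
S_0' = S_0 - PV(D) = 1.0500 - 0.02143748 = 1.02856252
d1 = (ln(S_0'/K) + (r + sigma^2/2)*T) / (sigma*sqrt(T)) = -0.10596162
d2 = d1 - sigma*sqrt(T) = -0.24449796
exp(-rT) = 0.99418597
N(d1) = 0.45780640; N(d2) = 0.40342259
C = S_0' * N(d1) - K * exp(-rT) * N(d2) = 1.02856252 * 0.45780640 - 1.0600 * 0.99418597 * 0.40342259 = 0.0457
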